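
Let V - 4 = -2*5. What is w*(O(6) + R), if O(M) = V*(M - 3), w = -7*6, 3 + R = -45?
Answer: 2772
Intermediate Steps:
V = -6 (V = 4 - 2*5 = 4 - 10 = -6)
R = -48 (R = -3 - 45 = -48)
w = -42
O(M) = 18 - 6*M (O(M) = -6*(M - 3) = -6*(-3 + M) = 18 - 6*M)
w*(O(6) + R) = -42*((18 - 6*6) - 48) = -42*((18 - 36) - 48) = -42*(-18 - 48) = -42*(-66) = 2772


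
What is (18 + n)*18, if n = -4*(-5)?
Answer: 684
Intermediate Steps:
n = 20
(18 + n)*18 = (18 + 20)*18 = 38*18 = 684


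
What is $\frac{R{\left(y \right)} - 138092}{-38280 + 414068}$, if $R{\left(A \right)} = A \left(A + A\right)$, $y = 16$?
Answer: $- \frac{34395}{93947} \approx -0.36611$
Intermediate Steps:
$R{\left(A \right)} = 2 A^{2}$ ($R{\left(A \right)} = A 2 A = 2 A^{2}$)
$\frac{R{\left(y \right)} - 138092}{-38280 + 414068} = \frac{2 \cdot 16^{2} - 138092}{-38280 + 414068} = \frac{2 \cdot 256 - 138092}{375788} = \left(512 - 138092\right) \frac{1}{375788} = \left(-137580\right) \frac{1}{375788} = - \frac{34395}{93947}$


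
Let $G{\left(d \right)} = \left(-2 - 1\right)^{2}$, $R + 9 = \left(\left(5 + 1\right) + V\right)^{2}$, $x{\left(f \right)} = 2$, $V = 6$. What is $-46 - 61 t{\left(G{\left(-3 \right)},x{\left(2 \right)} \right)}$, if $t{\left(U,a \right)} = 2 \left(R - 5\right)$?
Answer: $-15906$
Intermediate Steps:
$R = 135$ ($R = -9 + \left(\left(5 + 1\right) + 6\right)^{2} = -9 + \left(6 + 6\right)^{2} = -9 + 12^{2} = -9 + 144 = 135$)
$G{\left(d \right)} = 9$ ($G{\left(d \right)} = \left(-3\right)^{2} = 9$)
$t{\left(U,a \right)} = 260$ ($t{\left(U,a \right)} = 2 \left(135 - 5\right) = 2 \cdot 130 = 260$)
$-46 - 61 t{\left(G{\left(-3 \right)},x{\left(2 \right)} \right)} = -46 - 15860 = -15906$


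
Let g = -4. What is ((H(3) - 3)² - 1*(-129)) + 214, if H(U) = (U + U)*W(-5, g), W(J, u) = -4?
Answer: 1072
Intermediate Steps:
H(U) = -8*U (H(U) = (U + U)*(-4) = (2*U)*(-4) = -8*U)
((H(3) - 3)² - 1*(-129)) + 214 = ((-8*3 - 3)² - 1*(-129)) + 214 = ((-24 - 3)² + 129) + 214 = ((-27)² + 129) + 214 = (729 + 129) + 214 = 858 + 214 = 1072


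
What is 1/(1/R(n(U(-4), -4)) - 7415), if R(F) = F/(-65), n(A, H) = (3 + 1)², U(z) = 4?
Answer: -16/118705 ≈ -0.00013479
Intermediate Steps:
n(A, H) = 16 (n(A, H) = 4² = 16)
R(F) = -F/65 (R(F) = F*(-1/65) = -F/65)
1/(1/R(n(U(-4), -4)) - 7415) = 1/(1/(-1/65*16) - 7415) = 1/(1/(-16/65) - 7415) = 1/(-65/16 - 7415) = 1/(-118705/16) = -16/118705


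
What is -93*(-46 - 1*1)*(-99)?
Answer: -432729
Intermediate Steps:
-93*(-46 - 1*1)*(-99) = -93*(-46 - 1)*(-99) = -93*(-47)*(-99) = 4371*(-99) = -432729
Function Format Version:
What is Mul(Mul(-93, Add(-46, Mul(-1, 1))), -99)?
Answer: -432729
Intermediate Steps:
Mul(Mul(-93, Add(-46, Mul(-1, 1))), -99) = Mul(Mul(-93, Add(-46, -1)), -99) = Mul(Mul(-93, -47), -99) = Mul(4371, -99) = -432729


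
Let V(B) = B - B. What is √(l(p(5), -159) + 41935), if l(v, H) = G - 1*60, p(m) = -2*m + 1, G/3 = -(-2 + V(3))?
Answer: √41881 ≈ 204.65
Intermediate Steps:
V(B) = 0
G = 6 (G = 3*(-(-2 + 0)) = 3*(-1*(-2)) = 3*2 = 6)
p(m) = 1 - 2*m
l(v, H) = -54 (l(v, H) = 6 - 1*60 = 6 - 60 = -54)
√(l(p(5), -159) + 41935) = √(-54 + 41935) = √41881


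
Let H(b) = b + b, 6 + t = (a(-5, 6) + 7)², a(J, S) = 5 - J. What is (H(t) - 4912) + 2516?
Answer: -1830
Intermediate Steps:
t = 283 (t = -6 + ((5 - 1*(-5)) + 7)² = -6 + ((5 + 5) + 7)² = -6 + (10 + 7)² = -6 + 17² = -6 + 289 = 283)
H(b) = 2*b
(H(t) - 4912) + 2516 = (2*283 - 4912) + 2516 = (566 - 4912) + 2516 = -4346 + 2516 = -1830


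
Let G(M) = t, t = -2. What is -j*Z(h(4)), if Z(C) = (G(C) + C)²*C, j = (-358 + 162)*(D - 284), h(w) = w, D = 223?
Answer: -191296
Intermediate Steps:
G(M) = -2
j = 11956 (j = (-358 + 162)*(223 - 284) = -196*(-61) = 11956)
Z(C) = C*(-2 + C)² (Z(C) = (-2 + C)²*C = C*(-2 + C)²)
-j*Z(h(4)) = -11956*4*(-2 + 4)² = -11956*4*2² = -11956*4*4 = -11956*16 = -1*191296 = -191296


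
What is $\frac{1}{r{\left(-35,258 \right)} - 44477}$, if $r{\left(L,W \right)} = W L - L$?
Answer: $- \frac{1}{53472} \approx -1.8701 \cdot 10^{-5}$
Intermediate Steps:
$r{\left(L,W \right)} = - L + L W$ ($r{\left(L,W \right)} = L W - L = - L + L W$)
$\frac{1}{r{\left(-35,258 \right)} - 44477} = \frac{1}{- 35 \left(-1 + 258\right) - 44477} = \frac{1}{\left(-35\right) 257 - 44477} = \frac{1}{-8995 - 44477} = \frac{1}{-53472} = - \frac{1}{53472}$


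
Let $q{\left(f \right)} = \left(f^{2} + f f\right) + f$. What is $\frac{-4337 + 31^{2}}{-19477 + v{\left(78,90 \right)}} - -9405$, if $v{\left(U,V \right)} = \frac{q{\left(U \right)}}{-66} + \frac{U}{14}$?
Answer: $\frac{14235545687}{1513587} \approx 9405.2$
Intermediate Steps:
$q{\left(f \right)} = f + 2 f^{2}$ ($q{\left(f \right)} = \left(f^{2} + f^{2}\right) + f = 2 f^{2} + f = f + 2 f^{2}$)
$v{\left(U,V \right)} = \frac{U}{14} - \frac{U \left(1 + 2 U\right)}{66}$ ($v{\left(U,V \right)} = \frac{U \left(1 + 2 U\right)}{-66} + \frac{U}{14} = U \left(1 + 2 U\right) \left(- \frac{1}{66}\right) + U \frac{1}{14} = - \frac{U \left(1 + 2 U\right)}{66} + \frac{U}{14} = \frac{U}{14} - \frac{U \left(1 + 2 U\right)}{66}$)
$\frac{-4337 + 31^{2}}{-19477 + v{\left(78,90 \right)}} - -9405 = \frac{-4337 + 31^{2}}{-19477 + \frac{1}{231} \cdot 78 \left(13 - 546\right)} - -9405 = \frac{-4337 + 961}{-19477 + \frac{1}{231} \cdot 78 \left(13 - 546\right)} + 9405 = - \frac{3376}{-19477 + \frac{1}{231} \cdot 78 \left(-533\right)} + 9405 = - \frac{3376}{-19477 - \frac{13858}{77}} + 9405 = - \frac{3376}{- \frac{1513587}{77}} + 9405 = \left(-3376\right) \left(- \frac{77}{1513587}\right) + 9405 = \frac{259952}{1513587} + 9405 = \frac{14235545687}{1513587}$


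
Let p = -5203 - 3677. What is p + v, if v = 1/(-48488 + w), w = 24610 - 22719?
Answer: -413781361/46597 ≈ -8880.0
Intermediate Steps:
w = 1891
v = -1/46597 (v = 1/(-48488 + 1891) = 1/(-46597) = -1/46597 ≈ -2.1461e-5)
p = -8880
p + v = -8880 - 1/46597 = -413781361/46597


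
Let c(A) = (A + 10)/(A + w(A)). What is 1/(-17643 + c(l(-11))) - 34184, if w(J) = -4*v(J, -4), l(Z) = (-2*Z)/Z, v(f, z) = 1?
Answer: -1809461675/52933 ≈ -34184.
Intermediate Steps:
l(Z) = -2
w(J) = -4 (w(J) = -4*1 = -4)
c(A) = (10 + A)/(-4 + A) (c(A) = (A + 10)/(A - 4) = (10 + A)/(-4 + A))
1/(-17643 + c(l(-11))) - 34184 = 1/(-17643 + (10 - 2)/(-4 - 2)) - 34184 = 1/(-17643 + 8/(-6)) - 34184 = 1/(-17643 - ⅙*8) - 34184 = 1/(-17643 - 4/3) - 34184 = 1/(-52933/3) - 34184 = -3/52933 - 34184 = -1809461675/52933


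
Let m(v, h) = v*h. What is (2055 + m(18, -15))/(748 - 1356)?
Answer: -1785/608 ≈ -2.9359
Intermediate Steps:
m(v, h) = h*v
(2055 + m(18, -15))/(748 - 1356) = (2055 - 15*18)/(748 - 1356) = (2055 - 270)/(-608) = 1785*(-1/608) = -1785/608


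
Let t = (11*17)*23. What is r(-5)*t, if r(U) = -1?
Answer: -4301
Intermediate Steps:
t = 4301 (t = 187*23 = 4301)
r(-5)*t = -1*4301 = -4301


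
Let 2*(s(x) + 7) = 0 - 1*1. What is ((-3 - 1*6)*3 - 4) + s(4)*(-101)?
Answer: 1453/2 ≈ 726.50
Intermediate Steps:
s(x) = -15/2 (s(x) = -7 + (0 - 1*1)/2 = -7 + (0 - 1)/2 = -7 + (½)*(-1) = -7 - ½ = -15/2)
((-3 - 1*6)*3 - 4) + s(4)*(-101) = ((-3 - 1*6)*3 - 4) - 15/2*(-101) = ((-3 - 6)*3 - 4) + 1515/2 = (-9*3 - 4) + 1515/2 = (-27 - 4) + 1515/2 = -31 + 1515/2 = 1453/2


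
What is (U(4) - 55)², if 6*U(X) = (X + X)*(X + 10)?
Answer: 11881/9 ≈ 1320.1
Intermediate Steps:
U(X) = X*(10 + X)/3 (U(X) = ((X + X)*(X + 10))/6 = ((2*X)*(10 + X))/6 = (2*X*(10 + X))/6 = X*(10 + X)/3)
(U(4) - 55)² = ((⅓)*4*(10 + 4) - 55)² = ((⅓)*4*14 - 55)² = (56/3 - 55)² = (-109/3)² = 11881/9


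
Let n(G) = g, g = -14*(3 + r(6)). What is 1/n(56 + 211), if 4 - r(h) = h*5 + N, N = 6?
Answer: 1/406 ≈ 0.0024631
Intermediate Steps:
r(h) = -2 - 5*h (r(h) = 4 - (h*5 + 6) = 4 - (5*h + 6) = 4 - (6 + 5*h) = 4 + (-6 - 5*h) = -2 - 5*h)
g = 406 (g = -14*(3 + (-2 - 5*6)) = -14*(3 + (-2 - 30)) = -14*(3 - 32) = -14*(-29) = 406)
n(G) = 406
1/n(56 + 211) = 1/406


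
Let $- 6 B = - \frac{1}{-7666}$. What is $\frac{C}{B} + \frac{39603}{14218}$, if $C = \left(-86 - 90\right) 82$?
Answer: $\frac{9438111358899}{14218} \approx 6.6381 \cdot 10^{8}$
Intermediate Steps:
$B = - \frac{1}{45996}$ ($B = - \frac{\left(-1\right) \frac{1}{-7666}}{6} = - \frac{\left(-1\right) \left(- \frac{1}{7666}\right)}{6} = \left(- \frac{1}{6}\right) \frac{1}{7666} = - \frac{1}{45996} \approx -2.1741 \cdot 10^{-5}$)
$C = -14432$ ($C = \left(-176\right) 82 = -14432$)
$\frac{C}{B} + \frac{39603}{14218} = - \frac{14432}{- \frac{1}{45996}} + \frac{39603}{14218} = \left(-14432\right) \left(-45996\right) + 39603 \cdot \frac{1}{14218} = 663814272 + \frac{39603}{14218} = \frac{9438111358899}{14218}$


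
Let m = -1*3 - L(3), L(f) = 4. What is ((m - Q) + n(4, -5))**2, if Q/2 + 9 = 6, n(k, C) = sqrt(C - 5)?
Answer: (1 - I*sqrt(10))**2 ≈ -9.0 - 6.3246*I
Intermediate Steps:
n(k, C) = sqrt(-5 + C)
Q = -6 (Q = -18 + 2*6 = -18 + 12 = -6)
m = -7 (m = -1*3 - 1*4 = -3 - 4 = -7)
((m - Q) + n(4, -5))**2 = ((-7 - 1*(-6)) + sqrt(-5 - 5))**2 = ((-7 + 6) + sqrt(-10))**2 = (-1 + I*sqrt(10))**2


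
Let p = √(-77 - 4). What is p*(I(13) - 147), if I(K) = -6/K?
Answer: -17253*I/13 ≈ -1327.2*I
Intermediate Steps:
p = 9*I (p = √(-81) = 9*I ≈ 9.0*I)
p*(I(13) - 147) = (9*I)*(-6/13 - 147) = (9*I)*(-1917/13) = -17253*I/13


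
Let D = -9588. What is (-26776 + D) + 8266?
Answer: -28098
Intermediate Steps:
(-26776 + D) + 8266 = (-26776 - 9588) + 8266 = -36364 + 8266 = -28098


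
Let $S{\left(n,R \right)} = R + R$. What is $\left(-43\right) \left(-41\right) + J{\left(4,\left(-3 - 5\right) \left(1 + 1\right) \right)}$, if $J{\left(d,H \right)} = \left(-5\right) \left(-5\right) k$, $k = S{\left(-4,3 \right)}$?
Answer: $1913$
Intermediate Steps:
$S{\left(n,R \right)} = 2 R$
$k = 6$ ($k = 2 \cdot 3 = 6$)
$J{\left(d,H \right)} = 150$ ($J{\left(d,H \right)} = \left(-5\right) \left(-5\right) 6 = 25 \cdot 6 = 150$)
$\left(-43\right) \left(-41\right) + J{\left(4,\left(-3 - 5\right) \left(1 + 1\right) \right)} = \left(-43\right) \left(-41\right) + 150 = 1763 + 150 = 1913$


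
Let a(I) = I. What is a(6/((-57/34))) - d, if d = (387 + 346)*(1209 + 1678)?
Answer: -40207317/19 ≈ -2.1162e+6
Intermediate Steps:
d = 2116171 (d = 733*2887 = 2116171)
a(6/((-57/34))) - d = 6/((-57/34)) - 1*2116171 = 6/((-57*1/34)) - 2116171 = 6/(-57/34) - 2116171 = 6*(-34/57) - 2116171 = -68/19 - 2116171 = -40207317/19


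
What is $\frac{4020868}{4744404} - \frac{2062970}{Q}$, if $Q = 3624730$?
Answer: $\frac{119674943644}{429929587773} \approx 0.27836$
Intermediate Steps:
$\frac{4020868}{4744404} - \frac{2062970}{Q} = \frac{4020868}{4744404} - \frac{2062970}{3624730} = 4020868 \cdot \frac{1}{4744404} - \frac{206297}{362473} = \frac{1005217}{1186101} - \frac{206297}{362473} = \frac{119674943644}{429929587773}$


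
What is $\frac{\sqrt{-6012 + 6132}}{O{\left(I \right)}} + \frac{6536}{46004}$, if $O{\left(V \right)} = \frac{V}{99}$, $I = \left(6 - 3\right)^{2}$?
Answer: $\frac{1634}{11501} + 22 \sqrt{30} \approx 120.64$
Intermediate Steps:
$I = 9$ ($I = 3^{2} = 9$)
$O{\left(V \right)} = \frac{V}{99}$ ($O{\left(V \right)} = V \frac{1}{99} = \frac{V}{99}$)
$\frac{\sqrt{-6012 + 6132}}{O{\left(I \right)}} + \frac{6536}{46004} = \frac{\sqrt{-6012 + 6132}}{\frac{1}{99} \cdot 9} + \frac{6536}{46004} = \sqrt{120} \frac{1}{\frac{1}{11}} + 6536 \cdot \frac{1}{46004} = 2 \sqrt{30} \cdot 11 + \frac{1634}{11501} = 22 \sqrt{30} + \frac{1634}{11501} = \frac{1634}{11501} + 22 \sqrt{30}$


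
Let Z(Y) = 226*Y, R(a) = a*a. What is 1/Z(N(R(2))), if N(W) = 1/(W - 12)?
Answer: -4/113 ≈ -0.035398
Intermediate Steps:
R(a) = a²
N(W) = 1/(-12 + W)
1/Z(N(R(2))) = 1/(226/(-12 + 2²)) = 1/(226/(-12 + 4)) = 1/(226/(-8)) = 1/(226*(-⅛)) = 1/(-113/4) = -4/113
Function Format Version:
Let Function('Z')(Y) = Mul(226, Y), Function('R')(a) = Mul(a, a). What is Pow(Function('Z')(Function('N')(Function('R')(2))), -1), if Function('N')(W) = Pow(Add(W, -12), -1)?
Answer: Rational(-4, 113) ≈ -0.035398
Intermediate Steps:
Function('R')(a) = Pow(a, 2)
Function('N')(W) = Pow(Add(-12, W), -1)
Pow(Function('Z')(Function('N')(Function('R')(2))), -1) = Pow(Mul(226, Pow(Add(-12, Pow(2, 2)), -1)), -1) = Pow(Mul(226, Pow(Add(-12, 4), -1)), -1) = Pow(Mul(226, Pow(-8, -1)), -1) = Pow(Mul(226, Rational(-1, 8)), -1) = Pow(Rational(-113, 4), -1) = Rational(-4, 113)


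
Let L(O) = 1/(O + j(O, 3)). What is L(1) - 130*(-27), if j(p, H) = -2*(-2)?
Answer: 17551/5 ≈ 3510.2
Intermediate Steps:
j(p, H) = 4
L(O) = 1/(4 + O) (L(O) = 1/(O + 4) = 1/(4 + O))
L(1) - 130*(-27) = 1/(4 + 1) - 130*(-27) = 1/5 + 3510 = ⅕ + 3510 = 17551/5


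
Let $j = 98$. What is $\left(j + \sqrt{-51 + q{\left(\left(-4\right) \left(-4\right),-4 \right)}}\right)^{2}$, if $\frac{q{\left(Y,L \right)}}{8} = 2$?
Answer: $\left(98 + i \sqrt{35}\right)^{2} \approx 9569.0 + 1159.6 i$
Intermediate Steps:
$q{\left(Y,L \right)} = 16$ ($q{\left(Y,L \right)} = 8 \cdot 2 = 16$)
$\left(j + \sqrt{-51 + q{\left(\left(-4\right) \left(-4\right),-4 \right)}}\right)^{2} = \left(98 + \sqrt{-51 + 16}\right)^{2} = \left(98 + \sqrt{-35}\right)^{2} = \left(98 + i \sqrt{35}\right)^{2}$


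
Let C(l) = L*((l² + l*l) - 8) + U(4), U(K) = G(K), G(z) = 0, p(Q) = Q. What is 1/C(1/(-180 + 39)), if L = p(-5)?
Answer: 19881/795230 ≈ 0.025000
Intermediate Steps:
L = -5
U(K) = 0
C(l) = 40 - 10*l² (C(l) = -5*((l² + l*l) - 8) + 0 = -5*((l² + l²) - 8) + 0 = -5*(2*l² - 8) + 0 = -5*(-8 + 2*l²) + 0 = (40 - 10*l²) + 0 = 40 - 10*l²)
1/C(1/(-180 + 39)) = 1/(40 - 10/(-180 + 39)²) = 1/(40 - 10*(1/(-141))²) = 1/(40 - 10*(-1/141)²) = 1/(40 - 10*1/19881) = 1/(40 - 10/19881) = 1/(795230/19881) = 19881/795230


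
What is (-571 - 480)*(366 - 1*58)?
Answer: -323708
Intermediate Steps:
(-571 - 480)*(366 - 1*58) = -1051*(366 - 58) = -1051*308 = -323708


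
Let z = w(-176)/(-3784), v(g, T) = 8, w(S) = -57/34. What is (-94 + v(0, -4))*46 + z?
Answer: -508963079/128656 ≈ -3956.0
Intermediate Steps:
w(S) = -57/34 (w(S) = -57*1/34 = -57/34)
z = 57/128656 (z = -57/34/(-3784) = -57/34*(-1/3784) = 57/128656 ≈ 0.00044304)
(-94 + v(0, -4))*46 + z = (-94 + 8)*46 + 57/128656 = -86*46 + 57/128656 = -3956 + 57/128656 = -508963079/128656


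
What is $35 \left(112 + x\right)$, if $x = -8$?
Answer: $3640$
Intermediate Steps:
$35 \left(112 + x\right) = 35 \left(112 - 8\right) = 35 \cdot 104 = 3640$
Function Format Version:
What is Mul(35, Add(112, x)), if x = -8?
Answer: 3640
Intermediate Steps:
Mul(35, Add(112, x)) = Mul(35, Add(112, -8)) = Mul(35, 104) = 3640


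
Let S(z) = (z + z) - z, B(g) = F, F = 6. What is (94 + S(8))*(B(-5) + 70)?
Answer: 7752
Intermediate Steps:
B(g) = 6
S(z) = z (S(z) = 2*z - z = z)
(94 + S(8))*(B(-5) + 70) = (94 + 8)*(6 + 70) = 102*76 = 7752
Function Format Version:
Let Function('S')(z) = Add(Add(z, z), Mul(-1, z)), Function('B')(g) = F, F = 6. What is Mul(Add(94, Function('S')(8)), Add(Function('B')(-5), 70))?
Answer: 7752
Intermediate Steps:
Function('B')(g) = 6
Function('S')(z) = z (Function('S')(z) = Add(Mul(2, z), Mul(-1, z)) = z)
Mul(Add(94, Function('S')(8)), Add(Function('B')(-5), 70)) = Mul(Add(94, 8), Add(6, 70)) = Mul(102, 76) = 7752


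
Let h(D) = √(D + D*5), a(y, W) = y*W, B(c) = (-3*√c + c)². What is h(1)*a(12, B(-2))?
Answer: -168*√6 + 288*I*√3 ≈ -411.51 + 498.83*I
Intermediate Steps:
B(c) = (c - 3*√c)²
a(y, W) = W*y
h(D) = √6*√D (h(D) = √(D + 5*D) = √(6*D) = √6*√D)
h(1)*a(12, B(-2)) = (√6*√1)*((-1*(-2) + 3*√(-2))²*12) = (√6*1)*((2 + 3*(I*√2))²*12) = √6*((2 + 3*I*√2)²*12) = √6*(12*(2 + 3*I*√2)²) = 12*√6*(2 + 3*I*√2)²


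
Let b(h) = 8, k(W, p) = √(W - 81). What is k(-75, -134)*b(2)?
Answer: 16*I*√39 ≈ 99.92*I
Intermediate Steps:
k(W, p) = √(-81 + W)
k(-75, -134)*b(2) = √(-81 - 75)*8 = √(-156)*8 = (2*I*√39)*8 = 16*I*√39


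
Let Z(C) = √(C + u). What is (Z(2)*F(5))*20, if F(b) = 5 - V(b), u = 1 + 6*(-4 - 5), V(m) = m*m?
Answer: -400*I*√51 ≈ -2856.6*I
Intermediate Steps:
V(m) = m²
u = -53 (u = 1 + 6*(-9) = 1 - 54 = -53)
Z(C) = √(-53 + C) (Z(C) = √(C - 53) = √(-53 + C))
F(b) = 5 - b²
(Z(2)*F(5))*20 = (√(-53 + 2)*(5 - 1*5²))*20 = (√(-51)*(5 - 1*25))*20 = ((I*√51)*(5 - 25))*20 = ((I*√51)*(-20))*20 = -20*I*√51*20 = -400*I*√51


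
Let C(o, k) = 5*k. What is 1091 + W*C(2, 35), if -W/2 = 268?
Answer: -92709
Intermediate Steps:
W = -536 (W = -2*268 = -536)
1091 + W*C(2, 35) = 1091 - 2680*35 = 1091 - 536*175 = 1091 - 93800 = -92709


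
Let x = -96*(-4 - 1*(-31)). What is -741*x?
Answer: 1920672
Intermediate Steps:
x = -2592 (x = -96*(-4 + 31) = -96*27 = -2592)
-741*x = -741*(-2592) = 1920672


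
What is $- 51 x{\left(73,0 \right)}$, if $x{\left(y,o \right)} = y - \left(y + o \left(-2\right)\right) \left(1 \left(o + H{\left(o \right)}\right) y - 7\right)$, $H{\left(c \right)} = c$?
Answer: $-29784$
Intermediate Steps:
$x{\left(y,o \right)} = y - \left(-7 + 2 o y\right) \left(y - 2 o\right)$ ($x{\left(y,o \right)} = y - \left(y + o \left(-2\right)\right) \left(1 \left(o + o\right) y - 7\right) = y - \left(y - 2 o\right) \left(1 \cdot 2 o y - 7\right) = y - \left(y - 2 o\right) \left(2 o y - 7\right) = y - \left(y - 2 o\right) \left(-7 + 2 o y\right) = y - \left(-7 + 2 o y\right) \left(y - 2 o\right)$)
$- 51 x{\left(73,0 \right)} = - 51 \left(\left(-14\right) 0 + 8 \cdot 73 - 0 \cdot 73^{2} + 4 \cdot 73 \cdot 0^{2}\right) = - 51 \left(0 + 584 - 0 \cdot 5329 + 4 \cdot 73 \cdot 0\right) = - 51 \left(0 + 584 + 0 + 0\right) = \left(-51\right) 584 = -29784$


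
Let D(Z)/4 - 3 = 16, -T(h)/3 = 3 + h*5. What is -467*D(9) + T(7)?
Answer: -35606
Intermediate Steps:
T(h) = -9 - 15*h (T(h) = -3*(3 + h*5) = -3*(3 + 5*h) = -9 - 15*h)
D(Z) = 76 (D(Z) = 12 + 4*16 = 12 + 64 = 76)
-467*D(9) + T(7) = -467*76 + (-9 - 15*7) = -35492 + (-9 - 105) = -35492 - 114 = -35606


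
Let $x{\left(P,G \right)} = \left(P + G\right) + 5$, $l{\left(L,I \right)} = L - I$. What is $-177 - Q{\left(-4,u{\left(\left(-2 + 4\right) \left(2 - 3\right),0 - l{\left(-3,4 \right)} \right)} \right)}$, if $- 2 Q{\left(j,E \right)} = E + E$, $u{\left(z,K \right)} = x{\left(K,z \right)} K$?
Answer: $-107$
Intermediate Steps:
$x{\left(P,G \right)} = 5 + G + P$ ($x{\left(P,G \right)} = \left(G + P\right) + 5 = 5 + G + P$)
$u{\left(z,K \right)} = K \left(5 + K + z\right)$ ($u{\left(z,K \right)} = \left(5 + z + K\right) K = \left(5 + K + z\right) K = K \left(5 + K + z\right)$)
$Q{\left(j,E \right)} = - E$ ($Q{\left(j,E \right)} = - \frac{E + E}{2} = - \frac{2 E}{2} = - E$)
$-177 - Q{\left(-4,u{\left(\left(-2 + 4\right) \left(2 - 3\right),0 - l{\left(-3,4 \right)} \right)} \right)} = -177 - - \left(0 - \left(-3 - 4\right)\right) \left(5 - \left(-3 - 4\right) + \left(-2 + 4\right) \left(2 - 3\right)\right) = -177 - - \left(0 - \left(-3 - 4\right)\right) \left(5 + \left(0 - \left(-3 - 4\right)\right) + 2 \left(-1\right)\right) = -177 - - \left(0 - -7\right) \left(5 + \left(0 - -7\right) - 2\right) = -177 - - \left(0 + 7\right) \left(5 + \left(0 + 7\right) - 2\right) = -177 - - 7 \left(5 + 7 - 2\right) = -177 - - 7 \cdot 10 = -177 - \left(-1\right) 70 = -177 - -70 = -177 + 70 = -107$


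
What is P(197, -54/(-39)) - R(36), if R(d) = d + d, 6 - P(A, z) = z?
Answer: -876/13 ≈ -67.385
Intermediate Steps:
P(A, z) = 6 - z
R(d) = 2*d
P(197, -54/(-39)) - R(36) = (6 - (-54)/(-39)) - 2*36 = (6 - (-54)*(-1)/39) - 1*72 = (6 - 1*18/13) - 72 = (6 - 18/13) - 72 = 60/13 - 72 = -876/13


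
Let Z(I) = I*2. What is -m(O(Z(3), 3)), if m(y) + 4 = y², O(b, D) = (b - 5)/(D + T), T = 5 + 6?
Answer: 783/196 ≈ 3.9949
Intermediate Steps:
Z(I) = 2*I
T = 11
O(b, D) = (-5 + b)/(11 + D) (O(b, D) = (b - 5)/(D + 11) = (-5 + b)/(11 + D))
m(y) = -4 + y²
-m(O(Z(3), 3)) = -(-4 + ((-5 + 2*3)/(11 + 3))²) = -(-4 + ((-5 + 6)/14)²) = -(-4 + ((1/14)*1)²) = -(-4 + (1/14)²) = -(-4 + 1/196) = -1*(-783/196) = 783/196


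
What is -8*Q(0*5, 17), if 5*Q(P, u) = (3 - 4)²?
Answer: -8/5 ≈ -1.6000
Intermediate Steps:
Q(P, u) = ⅕ (Q(P, u) = (3 - 4)²/5 = (⅕)*(-1)² = (⅕)*1 = ⅕)
-8*Q(0*5, 17) = -8*⅕ = -8/5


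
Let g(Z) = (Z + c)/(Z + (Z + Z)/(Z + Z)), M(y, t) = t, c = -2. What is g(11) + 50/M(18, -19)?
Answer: -143/76 ≈ -1.8816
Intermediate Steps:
g(Z) = (-2 + Z)/(1 + Z) (g(Z) = (Z - 2)/(Z + (Z + Z)/(Z + Z)) = (-2 + Z)/(Z + (2*Z)/((2*Z))) = (-2 + Z)/(Z + (2*Z)*(1/(2*Z))) = (-2 + Z)/(Z + 1) = (-2 + Z)/(1 + Z))
g(11) + 50/M(18, -19) = (-2 + 11)/(1 + 11) + 50/(-19) = 9/12 + 50*(-1/19) = (1/12)*9 - 50/19 = ¾ - 50/19 = -143/76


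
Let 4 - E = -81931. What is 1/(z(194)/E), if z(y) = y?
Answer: 81935/194 ≈ 422.35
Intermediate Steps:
E = 81935 (E = 4 - 1*(-81931) = 4 + 81931 = 81935)
1/(z(194)/E) = 1/(194/81935) = 81935/194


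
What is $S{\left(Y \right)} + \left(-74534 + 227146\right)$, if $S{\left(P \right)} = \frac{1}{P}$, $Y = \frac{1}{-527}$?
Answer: $152085$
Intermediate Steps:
$Y = - \frac{1}{527} \approx -0.0018975$
$S{\left(Y \right)} + \left(-74534 + 227146\right) = \frac{1}{- \frac{1}{527}} + \left(-74534 + 227146\right) = -527 + 152612 = 152085$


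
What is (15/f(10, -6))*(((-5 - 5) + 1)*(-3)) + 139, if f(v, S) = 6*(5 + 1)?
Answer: 601/4 ≈ 150.25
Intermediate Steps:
f(v, S) = 36 (f(v, S) = 6*6 = 36)
(15/f(10, -6))*(((-5 - 5) + 1)*(-3)) + 139 = (15/36)*(((-5 - 5) + 1)*(-3)) + 139 = (15*(1/36))*((-10 + 1)*(-3)) + 139 = 5*(-9*(-3))/12 + 139 = (5/12)*27 + 139 = 45/4 + 139 = 601/4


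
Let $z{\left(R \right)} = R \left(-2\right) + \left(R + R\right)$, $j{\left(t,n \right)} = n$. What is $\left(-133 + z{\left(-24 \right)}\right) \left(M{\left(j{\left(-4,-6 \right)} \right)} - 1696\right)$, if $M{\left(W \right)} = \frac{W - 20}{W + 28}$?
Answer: $\frac{2482977}{11} \approx 2.2573 \cdot 10^{5}$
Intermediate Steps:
$M{\left(W \right)} = \frac{-20 + W}{28 + W}$
$z{\left(R \right)} = 0$ ($z{\left(R \right)} = - 2 R + 2 R = 0$)
$\left(-133 + z{\left(-24 \right)}\right) \left(M{\left(j{\left(-4,-6 \right)} \right)} - 1696\right) = \left(-133 + 0\right) \left(\frac{-20 - 6}{28 - 6} - 1696\right) = - 133 \left(\frac{1}{22} \left(-26\right) - 1696\right) = - 133 \left(- \frac{13}{11} - 1696\right) = \left(-133\right) \left(- \frac{18669}{11}\right) = \frac{2482977}{11}$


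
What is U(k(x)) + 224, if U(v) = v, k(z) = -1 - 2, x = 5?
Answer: 221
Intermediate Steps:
k(z) = -3
U(k(x)) + 224 = -3 + 224 = 221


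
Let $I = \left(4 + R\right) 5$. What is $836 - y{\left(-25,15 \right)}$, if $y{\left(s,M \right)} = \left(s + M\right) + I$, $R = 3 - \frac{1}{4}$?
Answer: $\frac{3249}{4} \approx 812.25$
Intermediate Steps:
$R = \frac{11}{4}$ ($R = 3 - \frac{1}{4} = \frac{11}{4} \approx 2.75$)
$I = \frac{135}{4}$ ($I = \left(4 + \frac{11}{4}\right) 5 = \frac{27}{4} \cdot 5 = \frac{135}{4} \approx 33.75$)
$y{\left(s,M \right)} = \frac{135}{4} + M + s$ ($y{\left(s,M \right)} = \left(s + M\right) + \frac{135}{4} = \left(M + s\right) + \frac{135}{4} = \frac{135}{4} + M + s$)
$836 - y{\left(-25,15 \right)} = 836 - \left(\frac{135}{4} + 15 - 25\right) = 836 - \frac{95}{4} = \frac{3249}{4}$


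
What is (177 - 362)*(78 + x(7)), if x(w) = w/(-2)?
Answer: -27565/2 ≈ -13783.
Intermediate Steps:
x(w) = -w/2 (x(w) = w*(-½) = -w/2)
(177 - 362)*(78 + x(7)) = (177 - 362)*(78 - ½*7) = -185*(78 - 7/2) = -185*149/2 = -27565/2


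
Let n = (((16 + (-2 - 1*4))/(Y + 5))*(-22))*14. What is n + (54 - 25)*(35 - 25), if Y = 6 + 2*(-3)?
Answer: -326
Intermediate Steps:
Y = 0 (Y = 6 - 6 = 0)
n = -616 (n = (((16 + (-2 - 1*4))/(0 + 5))*(-22))*14 = (((16 + (-2 - 4))/5)*(-22))*14 = (((16 - 6)*(⅕))*(-22))*14 = ((10*(⅕))*(-22))*14 = (2*(-22))*14 = -44*14 = -616)
n + (54 - 25)*(35 - 25) = -616 + (54 - 25)*(35 - 25) = -616 + 29*10 = -616 + 290 = -326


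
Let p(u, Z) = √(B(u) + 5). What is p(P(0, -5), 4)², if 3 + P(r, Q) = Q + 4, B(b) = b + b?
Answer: -3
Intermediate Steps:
B(b) = 2*b
P(r, Q) = 1 + Q (P(r, Q) = -3 + (Q + 4) = -3 + (4 + Q) = 1 + Q)
p(u, Z) = √(5 + 2*u) (p(u, Z) = √(2*u + 5) = √(5 + 2*u))
p(P(0, -5), 4)² = (√(5 + 2*(1 - 5)))² = (√(5 + 2*(-4)))² = (√(5 - 8))² = (√(-3))² = (I*√3)² = -3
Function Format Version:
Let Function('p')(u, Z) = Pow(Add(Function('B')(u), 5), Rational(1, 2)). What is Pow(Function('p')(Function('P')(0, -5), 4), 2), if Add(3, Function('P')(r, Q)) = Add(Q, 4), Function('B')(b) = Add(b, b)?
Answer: -3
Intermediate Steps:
Function('B')(b) = Mul(2, b)
Function('P')(r, Q) = Add(1, Q) (Function('P')(r, Q) = Add(-3, Add(Q, 4)) = Add(-3, Add(4, Q)) = Add(1, Q))
Function('p')(u, Z) = Pow(Add(5, Mul(2, u)), Rational(1, 2)) (Function('p')(u, Z) = Pow(Add(Mul(2, u), 5), Rational(1, 2)) = Pow(Add(5, Mul(2, u)), Rational(1, 2)))
Pow(Function('p')(Function('P')(0, -5), 4), 2) = Pow(Pow(Add(5, Mul(2, Add(1, -5))), Rational(1, 2)), 2) = Pow(Pow(Add(5, Mul(2, -4)), Rational(1, 2)), 2) = Pow(Pow(Add(5, -8), Rational(1, 2)), 2) = Pow(Pow(-3, Rational(1, 2)), 2) = Pow(Mul(I, Pow(3, Rational(1, 2))), 2) = -3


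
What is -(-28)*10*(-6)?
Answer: -1680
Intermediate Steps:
-(-28)*10*(-6) = -7*(-40)*(-6) = 280*(-6) = -1680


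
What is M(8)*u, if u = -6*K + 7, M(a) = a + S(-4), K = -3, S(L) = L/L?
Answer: 225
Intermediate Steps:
S(L) = 1
M(a) = 1 + a (M(a) = a + 1 = 1 + a)
u = 25 (u = -6*(-3) + 7 = 18 + 7 = 25)
M(8)*u = (1 + 8)*25 = 9*25 = 225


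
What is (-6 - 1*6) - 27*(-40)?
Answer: 1068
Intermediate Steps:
(-6 - 1*6) - 27*(-40) = (-6 - 6) + 1080 = -12 + 1080 = 1068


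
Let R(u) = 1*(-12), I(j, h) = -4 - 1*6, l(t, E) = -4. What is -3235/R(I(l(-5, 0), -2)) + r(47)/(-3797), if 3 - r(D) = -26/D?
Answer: 577312861/2141508 ≈ 269.58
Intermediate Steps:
r(D) = 3 + 26/D (r(D) = 3 - (-26)/D = 3 + 26/D)
I(j, h) = -10 (I(j, h) = -4 - 6 = -10)
R(u) = -12
-3235/R(I(l(-5, 0), -2)) + r(47)/(-3797) = -3235/(-12) + (3 + 26/47)/(-3797) = -3235*(-1/12) + (3 + 26*(1/47))*(-1/3797) = 3235/12 + (3 + 26/47)*(-1/3797) = 3235/12 + (167/47)*(-1/3797) = 3235/12 - 167/178459 = 577312861/2141508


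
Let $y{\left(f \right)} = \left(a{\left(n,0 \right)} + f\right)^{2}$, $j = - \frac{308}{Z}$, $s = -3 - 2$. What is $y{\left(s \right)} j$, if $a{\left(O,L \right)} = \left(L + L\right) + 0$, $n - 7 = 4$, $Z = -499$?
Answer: $\frac{7700}{499} \approx 15.431$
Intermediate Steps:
$n = 11$ ($n = 7 + 4 = 11$)
$s = -5$
$a{\left(O,L \right)} = 2 L$ ($a{\left(O,L \right)} = 2 L + 0 = 2 L$)
$j = \frac{308}{499}$ ($j = - \frac{308}{-499} = \left(-308\right) \left(- \frac{1}{499}\right) = \frac{308}{499} \approx 0.61723$)
$y{\left(f \right)} = f^{2}$ ($y{\left(f \right)} = \left(2 \cdot 0 + f\right)^{2} = \left(0 + f\right)^{2} = f^{2}$)
$y{\left(s \right)} j = \left(-5\right)^{2} \cdot \frac{308}{499} = 25 \cdot \frac{308}{499} = \frac{7700}{499}$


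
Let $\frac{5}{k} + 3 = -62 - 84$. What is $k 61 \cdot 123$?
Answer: $- \frac{37515}{149} \approx -251.78$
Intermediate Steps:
$k = - \frac{5}{149}$ ($k = \frac{5}{-3 - 146} = \frac{5}{-149} = 5 \left(- \frac{1}{149}\right) = - \frac{5}{149} \approx -0.033557$)
$k 61 \cdot 123 = \left(- \frac{5}{149}\right) 61 \cdot 123 = \left(- \frac{305}{149}\right) 123 = - \frac{37515}{149}$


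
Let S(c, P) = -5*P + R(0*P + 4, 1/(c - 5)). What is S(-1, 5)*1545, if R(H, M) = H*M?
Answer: -39655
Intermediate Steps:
S(c, P) = -5*P + 4/(-5 + c) (S(c, P) = -5*P + (0*P + 4)/(c - 5) = -5*P + (0 + 4)/(-5 + c) = -5*P + 4/(-5 + c))
S(-1, 5)*1545 = ((4 - 5*5*(-5 - 1))/(-5 - 1))*1545 = ((4 - 5*5*(-6))/(-6))*1545 = -(4 + 150)/6*1545 = -1/6*154*1545 = -77/3*1545 = -39655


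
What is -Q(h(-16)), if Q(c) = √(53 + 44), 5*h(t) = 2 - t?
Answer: -√97 ≈ -9.8489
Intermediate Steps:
h(t) = ⅖ - t/5 (h(t) = (2 - t)/5 = ⅖ - t/5)
Q(c) = √97
-Q(h(-16)) = -√97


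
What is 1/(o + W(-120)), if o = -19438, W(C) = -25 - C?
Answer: -1/19343 ≈ -5.1698e-5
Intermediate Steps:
1/(o + W(-120)) = 1/(-19438 + (-25 - 1*(-120))) = 1/(-19438 + (-25 + 120)) = 1/(-19438 + 95) = 1/(-19343) = -1/19343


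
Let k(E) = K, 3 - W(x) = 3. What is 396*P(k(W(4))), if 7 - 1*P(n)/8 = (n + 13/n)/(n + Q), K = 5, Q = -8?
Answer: 151008/5 ≈ 30202.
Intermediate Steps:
W(x) = 0 (W(x) = 3 - 1*3 = 3 - 3 = 0)
k(E) = 5
P(n) = 56 - 8*(n + 13/n)/(-8 + n) (P(n) = 56 - 8*(n + 13/n)/(n - 8) = 56 - 8*(n + 13/n)/(-8 + n))
396*P(k(W(4))) = 396*(8*(-13 - 56*5 + 6*5²)/(5*(-8 + 5))) = 396*(8*(⅕)*(-13 - 280 + 6*25)/(-3)) = 396*(8*(⅕)*(-⅓)*(-13 - 280 + 150)) = 396*(8*(⅕)*(-⅓)*(-143)) = 396*(1144/15) = 151008/5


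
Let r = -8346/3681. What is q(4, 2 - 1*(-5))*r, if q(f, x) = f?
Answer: -11128/1227 ≈ -9.0693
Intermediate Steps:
r = -2782/1227 (r = -8346*1/3681 = -2782/1227 ≈ -2.2673)
q(4, 2 - 1*(-5))*r = 4*(-2782/1227) = -11128/1227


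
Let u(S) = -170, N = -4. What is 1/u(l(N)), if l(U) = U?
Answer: -1/170 ≈ -0.0058824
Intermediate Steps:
1/u(l(N)) = 1/(-170) = -1/170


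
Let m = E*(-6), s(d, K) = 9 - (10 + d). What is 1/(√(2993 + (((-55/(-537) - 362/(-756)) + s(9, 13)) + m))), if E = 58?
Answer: 3*√1340675159082/178328699 ≈ 0.019479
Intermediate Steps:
s(d, K) = -1 - d (s(d, K) = 9 + (-10 - d) = -1 - d)
m = -348 (m = 58*(-6) = -348)
1/(√(2993 + (((-55/(-537) - 362/(-756)) + s(9, 13)) + m))) = 1/(√(2993 + (((-55/(-537) - 362/(-756)) + (-1 - 1*9)) - 348))) = 1/(√(2993 + (((-55*(-1/537) - 362*(-1/756)) + (-1 - 9)) - 348))) = 1/(√(2993 + (((55/537 + 181/378) - 10) - 348))) = 1/(√(2993 + ((39329/67662 - 10) - 348))) = 1/(√(2993 + (-637291/67662 - 348))) = 1/(√(2993 - 24183667/67662)) = 1/(√(178328699/67662)) = 1/(√1340675159082/22554) = 3*√1340675159082/178328699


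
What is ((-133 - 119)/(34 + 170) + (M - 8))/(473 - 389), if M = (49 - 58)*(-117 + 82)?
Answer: 2599/714 ≈ 3.6401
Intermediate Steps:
M = 315 (M = -9*(-35) = 315)
((-133 - 119)/(34 + 170) + (M - 8))/(473 - 389) = ((-133 - 119)/(34 + 170) + (315 - 8))/(473 - 389) = (-252/204 + 307)/84 = (-252*1/204 + 307)*(1/84) = (-21/17 + 307)*(1/84) = (5198/17)*(1/84) = 2599/714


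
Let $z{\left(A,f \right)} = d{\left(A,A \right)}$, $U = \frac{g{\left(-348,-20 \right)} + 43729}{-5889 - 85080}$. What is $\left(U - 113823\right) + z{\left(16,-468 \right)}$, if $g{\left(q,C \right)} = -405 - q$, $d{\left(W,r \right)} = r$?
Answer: $- \frac{10352952655}{90969} \approx -1.1381 \cdot 10^{5}$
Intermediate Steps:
$U = - \frac{43672}{90969}$ ($U = \frac{\left(-405 - -348\right) + 43729}{-5889 - 85080} = \frac{\left(-405 + 348\right) + 43729}{-90969} = \left(-57 + 43729\right) \left(- \frac{1}{90969}\right) = 43672 \left(- \frac{1}{90969}\right) = - \frac{43672}{90969} \approx -0.48008$)
$z{\left(A,f \right)} = A$
$\left(U - 113823\right) + z{\left(16,-468 \right)} = \left(- \frac{43672}{90969} - 113823\right) + 16 = - \frac{10354408159}{90969} + 16 = - \frac{10352952655}{90969}$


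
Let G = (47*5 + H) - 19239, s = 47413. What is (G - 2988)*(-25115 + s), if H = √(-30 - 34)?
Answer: -490377616 + 178384*I ≈ -4.9038e+8 + 1.7838e+5*I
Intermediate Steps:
H = 8*I (H = √(-64) = 8*I ≈ 8.0*I)
G = -19004 + 8*I (G = (47*5 + 8*I) - 19239 = (235 + 8*I) - 19239 = -19004 + 8*I ≈ -19004.0 + 8.0*I)
(G - 2988)*(-25115 + s) = ((-19004 + 8*I) - 2988)*(-25115 + 47413) = (-21992 + 8*I)*22298 = -490377616 + 178384*I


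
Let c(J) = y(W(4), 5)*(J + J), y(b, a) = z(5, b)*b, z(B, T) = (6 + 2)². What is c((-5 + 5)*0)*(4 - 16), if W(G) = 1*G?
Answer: 0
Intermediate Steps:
z(B, T) = 64 (z(B, T) = 8² = 64)
W(G) = G
y(b, a) = 64*b
c(J) = 512*J (c(J) = (64*4)*(J + J) = 256*(2*J) = 512*J)
c((-5 + 5)*0)*(4 - 16) = (512*((-5 + 5)*0))*(4 - 16) = (512*(0*0))*(-12) = (512*0)*(-12) = 0*(-12) = 0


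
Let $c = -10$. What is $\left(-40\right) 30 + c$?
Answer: $-1210$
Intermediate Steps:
$\left(-40\right) 30 + c = \left(-40\right) 30 - 10 = -1200 - 10 = -1210$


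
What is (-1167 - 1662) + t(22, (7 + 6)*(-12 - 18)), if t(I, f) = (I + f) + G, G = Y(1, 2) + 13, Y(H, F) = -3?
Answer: -3187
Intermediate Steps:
G = 10 (G = -3 + 13 = 10)
t(I, f) = 10 + I + f (t(I, f) = (I + f) + 10 = 10 + I + f)
(-1167 - 1662) + t(22, (7 + 6)*(-12 - 18)) = (-1167 - 1662) + (10 + 22 + (7 + 6)*(-12 - 18)) = -2829 + (10 + 22 + 13*(-30)) = -2829 + (10 + 22 - 390) = -2829 - 358 = -3187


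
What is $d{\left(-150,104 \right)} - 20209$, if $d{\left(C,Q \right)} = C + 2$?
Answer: $-20357$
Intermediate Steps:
$d{\left(C,Q \right)} = 2 + C$
$d{\left(-150,104 \right)} - 20209 = \left(2 - 150\right) - 20209 = -148 - 20209 = -20357$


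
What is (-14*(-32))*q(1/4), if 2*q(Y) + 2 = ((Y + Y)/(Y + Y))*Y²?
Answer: -434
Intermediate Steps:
q(Y) = -1 + Y²/2 (q(Y) = -1 + (((Y + Y)/(Y + Y))*Y²)/2 = -1 + (((2*Y)/((2*Y)))*Y²)/2 = -1 + (((2*Y)*(1/(2*Y)))*Y²)/2 = -1 + (1*Y²)/2 = -1 + Y²/2)
(-14*(-32))*q(1/4) = (-14*(-32))*(-1 + (1/4)²/2) = 448*(-1 + (¼)²/2) = 448*(-1 + (½)*(1/16)) = 448*(-1 + 1/32) = 448*(-31/32) = -434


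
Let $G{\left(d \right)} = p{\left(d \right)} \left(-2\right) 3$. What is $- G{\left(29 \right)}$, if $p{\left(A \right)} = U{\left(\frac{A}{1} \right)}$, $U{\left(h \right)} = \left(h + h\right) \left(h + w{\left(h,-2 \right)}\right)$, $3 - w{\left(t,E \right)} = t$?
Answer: $1044$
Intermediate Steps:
$w{\left(t,E \right)} = 3 - t$
$U{\left(h \right)} = 6 h$ ($U{\left(h \right)} = \left(h + h\right) \left(h - \left(-3 + h\right)\right) = 2 h 3 = 6 h$)
$p{\left(A \right)} = 6 A$ ($p{\left(A \right)} = 6 \frac{A}{1} = 6 A 1 = 6 A$)
$G{\left(d \right)} = - 36 d$ ($G{\left(d \right)} = 6 d \left(-2\right) 3 = - 12 d 3 = - 36 d$)
$- G{\left(29 \right)} = - \left(-36\right) 29 = \left(-1\right) \left(-1044\right) = 1044$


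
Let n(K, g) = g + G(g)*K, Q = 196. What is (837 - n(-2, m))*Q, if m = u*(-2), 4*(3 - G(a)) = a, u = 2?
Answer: 166404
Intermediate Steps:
G(a) = 3 - a/4
m = -4 (m = 2*(-2) = -4)
n(K, g) = g + K*(3 - g/4) (n(K, g) = g + (3 - g/4)*K = g + K*(3 - g/4))
(837 - n(-2, m))*Q = (837 - (-4 - ¼*(-2)*(-12 - 4)))*196 = (837 - (-4 - ¼*(-2)*(-16)))*196 = (837 - (-4 - 8))*196 = (837 - 1*(-12))*196 = (837 + 12)*196 = 849*196 = 166404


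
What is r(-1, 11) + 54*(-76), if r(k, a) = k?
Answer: -4105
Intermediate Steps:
r(-1, 11) + 54*(-76) = -1 + 54*(-76) = -1 - 4104 = -4105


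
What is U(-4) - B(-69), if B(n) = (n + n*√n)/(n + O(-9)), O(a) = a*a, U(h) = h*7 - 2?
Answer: -97/4 + 23*I*√69/4 ≈ -24.25 + 47.763*I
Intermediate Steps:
U(h) = -2 + 7*h (U(h) = 7*h - 2 = -2 + 7*h)
O(a) = a²
B(n) = (n + n^(3/2))/(81 + n) (B(n) = (n + n*√n)/(n + (-9)²) = (n + n^(3/2))/(n + 81) = (n + n^(3/2))/(81 + n))
U(-4) - B(-69) = (-2 + 7*(-4)) - (-69 + (-69)^(3/2))/(81 - 69) = (-2 - 28) - (-69 - 69*I*√69)/12 = -30 - (-69 - 69*I*√69)/12 = -30 - (-23/4 - 23*I*√69/4) = -30 + (23/4 + 23*I*√69/4) = -97/4 + 23*I*√69/4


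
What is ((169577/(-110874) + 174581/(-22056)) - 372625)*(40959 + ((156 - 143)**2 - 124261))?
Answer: 4208626774235616561/135857608 ≈ 3.0978e+10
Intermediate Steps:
((169577/(-110874) + 174581/(-22056)) - 372625)*(40959 + ((156 - 143)**2 - 124261)) = ((169577*(-1/110874) + 174581*(-1/22056)) - 372625)*(40959 + (13**2 - 124261)) = ((-169577/110874 - 174581/22056) - 372625)*(40959 + (169 - 124261)) = (-1283149117/135857608 - 372625)*(40959 - 124092) = -50625224330117/135857608*(-83133) = 4208626774235616561/135857608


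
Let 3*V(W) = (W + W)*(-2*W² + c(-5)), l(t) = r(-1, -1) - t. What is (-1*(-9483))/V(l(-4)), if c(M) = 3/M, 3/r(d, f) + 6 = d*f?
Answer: -3556125/20162 ≈ -176.38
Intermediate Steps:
r(d, f) = 3/(-6 + d*f)
l(t) = -⅗ - t (l(t) = 3/(-6 - 1*(-1)) - t = 3/(-6 + 1) - t = 3/(-5) - t = 3*(-⅕) - t = -⅗ - t)
V(W) = 2*W*(-⅗ - 2*W²)/3 (V(W) = ((W + W)*(-2*W² + 3/(-5)))/3 = ((2*W)*(-2*W² + 3*(-⅕)))/3 = ((2*W)*(-2*W² - ⅗))/3 = ((2*W)*(-⅗ - 2*W²))/3 = (2*W*(-⅗ - 2*W²))/3 = 2*W*(-⅗ - 2*W²)/3)
(-1*(-9483))/V(l(-4)) = (-1*(-9483))/((-2*(-⅗ - 1*(-4))*(3 + 10*(-⅗ - 1*(-4))²)/15)) = 9483/((-2*(-⅗ + 4)*(3 + 10*(-⅗ + 4)²)/15)) = 9483/((-2/15*17/5*(3 + 10*(17/5)²))) = 9483/((-2/15*17/5*(3 + 10*(289/25)))) = 9483/((-2/15*17/5*(3 + 578/5))) = 9483/((-2/15*17/5*593/5)) = 9483/(-20162/375) = 9483*(-375/20162) = -3556125/20162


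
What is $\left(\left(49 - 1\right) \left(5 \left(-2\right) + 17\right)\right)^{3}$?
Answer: $37933056$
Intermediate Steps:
$\left(\left(49 - 1\right) \left(5 \left(-2\right) + 17\right)\right)^{3} = \left(48 \left(-10 + 17\right)\right)^{3} = \left(48 \cdot 7\right)^{3} = 336^{3} = 37933056$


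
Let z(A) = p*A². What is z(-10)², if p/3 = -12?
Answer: 12960000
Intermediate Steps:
p = -36 (p = 3*(-12) = -36)
z(A) = -36*A²
z(-10)² = (-36*(-10)²)² = (-36*100)² = (-3600)² = 12960000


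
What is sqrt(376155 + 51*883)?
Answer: 2*sqrt(105297) ≈ 648.99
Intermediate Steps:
sqrt(376155 + 51*883) = sqrt(376155 + 45033) = sqrt(421188) = 2*sqrt(105297)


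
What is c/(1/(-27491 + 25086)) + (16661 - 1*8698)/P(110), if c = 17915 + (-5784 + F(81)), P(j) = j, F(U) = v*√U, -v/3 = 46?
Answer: -2880676987/110 ≈ -2.6188e+7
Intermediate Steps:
v = -138 (v = -3*46 = -138)
F(U) = -138*√U
c = 10889 (c = 17915 + (-5784 - 138*√81) = 17915 + (-5784 - 138*9) = 17915 + (-5784 - 1242) = 17915 - 7026 = 10889)
c/(1/(-27491 + 25086)) + (16661 - 1*8698)/P(110) = 10889/(1/(-27491 + 25086)) + (16661 - 1*8698)/110 = 10889/(1/(-2405)) + (16661 - 8698)*(1/110) = 10889/(-1/2405) + 7963*(1/110) = 10889*(-2405) + 7963/110 = -26188045 + 7963/110 = -2880676987/110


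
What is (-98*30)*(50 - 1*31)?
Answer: -55860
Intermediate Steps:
(-98*30)*(50 - 1*31) = -2940*(50 - 31) = -2940*19 = -55860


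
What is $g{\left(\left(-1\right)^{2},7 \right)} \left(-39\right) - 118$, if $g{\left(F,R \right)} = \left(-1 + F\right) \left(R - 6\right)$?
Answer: $-118$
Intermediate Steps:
$g{\left(F,R \right)} = \left(-1 + F\right) \left(-6 + R\right)$
$g{\left(\left(-1\right)^{2},7 \right)} \left(-39\right) - 118 = \left(6 - 7 - 6 \left(-1\right)^{2} + \left(-1\right)^{2} \cdot 7\right) \left(-39\right) - 118 = \left(6 - 7 - 6 + 1 \cdot 7\right) \left(-39\right) - 118 = \left(6 - 7 - 6 + 7\right) \left(-39\right) - 118 = 0 \left(-39\right) - 118 = 0 - 118 = -118$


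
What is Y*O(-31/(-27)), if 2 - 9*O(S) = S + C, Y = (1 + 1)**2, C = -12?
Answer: 1388/243 ≈ 5.7119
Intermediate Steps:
Y = 4 (Y = 2**2 = 4)
O(S) = 14/9 - S/9 (O(S) = 2/9 - (S - 12)/9 = 2/9 - (-12 + S)/9 = 2/9 + (4/3 - S/9) = 14/9 - S/9)
Y*O(-31/(-27)) = 4*(14/9 - (-31)/(9*(-27))) = 4*(14/9 - (-31)*(-1)/(9*27)) = 4*(14/9 - 1/9*31/27) = 4*(14/9 - 31/243) = 4*(347/243) = 1388/243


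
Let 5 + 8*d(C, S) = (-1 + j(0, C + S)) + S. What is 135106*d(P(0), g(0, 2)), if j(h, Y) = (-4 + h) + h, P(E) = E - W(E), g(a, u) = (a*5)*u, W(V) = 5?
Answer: -337765/2 ≈ -1.6888e+5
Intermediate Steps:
g(a, u) = 5*a*u (g(a, u) = (5*a)*u = 5*a*u)
P(E) = -5 + E (P(E) = E - 1*5 = E - 5 = -5 + E)
j(h, Y) = -4 + 2*h
d(C, S) = -5/4 + S/8 (d(C, S) = -5/8 + ((-1 + (-4 + 2*0)) + S)/8 = -5/8 + ((-1 + (-4 + 0)) + S)/8 = -5/8 + ((-1 - 4) + S)/8 = -5/8 + (-5 + S)/8 = -5/8 + (-5/8 + S/8) = -5/4 + S/8)
135106*d(P(0), g(0, 2)) = 135106*(-5/4 + (5*0*2)/8) = 135106*(-5/4 + (⅛)*0) = 135106*(-5/4 + 0) = 135106*(-5/4) = -337765/2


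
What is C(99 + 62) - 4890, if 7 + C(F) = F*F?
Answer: 21024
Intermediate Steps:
C(F) = -7 + F² (C(F) = -7 + F*F = -7 + F²)
C(99 + 62) - 4890 = (-7 + (99 + 62)²) - 4890 = (-7 + 161²) - 4890 = (-7 + 25921) - 4890 = 25914 - 4890 = 21024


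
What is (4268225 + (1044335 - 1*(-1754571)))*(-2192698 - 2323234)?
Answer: -31914683031092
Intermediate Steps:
(4268225 + (1044335 - 1*(-1754571)))*(-2192698 - 2323234) = (4268225 + (1044335 + 1754571))*(-4515932) = (4268225 + 2798906)*(-4515932) = 7067131*(-4515932) = -31914683031092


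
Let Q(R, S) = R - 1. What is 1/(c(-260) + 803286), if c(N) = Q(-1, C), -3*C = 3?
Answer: 1/803284 ≈ 1.2449e-6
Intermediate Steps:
C = -1 (C = -1/3*3 = -1)
Q(R, S) = -1 + R
c(N) = -2 (c(N) = -1 - 1 = -2)
1/(c(-260) + 803286) = 1/(-2 + 803286) = 1/803284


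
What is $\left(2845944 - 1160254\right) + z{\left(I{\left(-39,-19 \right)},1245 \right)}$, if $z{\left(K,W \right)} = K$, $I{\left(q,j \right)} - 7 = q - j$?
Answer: $1685677$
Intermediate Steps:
$I{\left(q,j \right)} = 7 + q - j$ ($I{\left(q,j \right)} = 7 - \left(j - q\right) = 7 + q - j$)
$\left(2845944 - 1160254\right) + z{\left(I{\left(-39,-19 \right)},1245 \right)} = \left(2845944 - 1160254\right) - 13 = 1685690 + \left(7 - 39 + 19\right) = 1685690 - 13 = 1685677$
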